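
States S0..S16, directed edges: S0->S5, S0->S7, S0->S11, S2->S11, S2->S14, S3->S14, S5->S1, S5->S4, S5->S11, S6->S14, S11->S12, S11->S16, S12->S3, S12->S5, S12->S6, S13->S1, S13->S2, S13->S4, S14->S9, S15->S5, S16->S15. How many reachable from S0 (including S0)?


BFS from S0:
  layer 0: {S0}
  layer 1: {S5, S7, S11}
  layer 2: {S1, S4, S12, S16}
  layer 3: {S3, S6, S15}
  layer 4: {S14}
  layer 5: {S9}
Reachable set: {S0, S1, S3, S4, S5, S6, S7, S9, S11, S12, S14, S15, S16}
Count = 13

13


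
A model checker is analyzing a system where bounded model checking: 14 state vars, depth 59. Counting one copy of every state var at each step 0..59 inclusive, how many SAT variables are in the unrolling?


BMC unrolls to depth k, creating one copy of each state var for steps 0..k.
Step count = 59 + 1 = 60 (steps 0 through 59)
Vars per step = 14
Total = 14 * 60 = 840

840


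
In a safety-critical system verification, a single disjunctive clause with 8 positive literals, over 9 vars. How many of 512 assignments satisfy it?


Step 1: Total=2^9=512
Step 2: Unsat when all 8 false: 2^1=2
Step 3: Sat=512-2=510

510


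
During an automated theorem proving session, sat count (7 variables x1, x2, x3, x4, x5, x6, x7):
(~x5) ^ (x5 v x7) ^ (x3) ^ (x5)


CNF with 4 clauses over 7 vars (128 assignments).
An assignment satisfies CNF iff every clause has >=1 true literal.
Check each row (bits = x1,x2,x3,x4,x5,x6,x7; clause T/F shown):
  row 0 [0000000]: clauses=TFFF -> 0
  row 1 [0000001]: clauses=TTFF -> 0
  row 2 [0000010]: clauses=TFFF -> 0
  row 3 [0000011]: clauses=TTFF -> 0
  row 4 [0000100]: clauses=FTFT -> 0
  (every remaining row is evaluated the same way; all 128 results are listed next)
Full result column, 8 rows per line (x1,x2,x3,x4 fixed per line; x5,x6,x7 runs 000..111 left to right):
  rows 0-7 [x1,x2,x3,x4=0000]: 00000000  (ones: 0)
  rows 8-15 [x1,x2,x3,x4=0001]: 00000000  (ones: 0)
  rows 16-23 [x1,x2,x3,x4=0010]: 00000000  (ones: 0)
  rows 24-31 [x1,x2,x3,x4=0011]: 00000000  (ones: 0)
  rows 32-39 [x1,x2,x3,x4=0100]: 00000000  (ones: 0)
  rows 40-47 [x1,x2,x3,x4=0101]: 00000000  (ones: 0)
  rows 48-55 [x1,x2,x3,x4=0110]: 00000000  (ones: 0)
  rows 56-63 [x1,x2,x3,x4=0111]: 00000000  (ones: 0)
  rows 64-71 [x1,x2,x3,x4=1000]: 00000000  (ones: 0)
  rows 72-79 [x1,x2,x3,x4=1001]: 00000000  (ones: 0)
  rows 80-87 [x1,x2,x3,x4=1010]: 00000000  (ones: 0)
  rows 88-95 [x1,x2,x3,x4=1011]: 00000000  (ones: 0)
  rows 96-103 [x1,x2,x3,x4=1100]: 00000000  (ones: 0)
  rows 104-111 [x1,x2,x3,x4=1101]: 00000000  (ones: 0)
  rows 112-119 [x1,x2,x3,x4=1110]: 00000000  (ones: 0)
  rows 120-127 [x1,x2,x3,x4=1111]: 00000000  (ones: 0)
Satisfying assignments = 0+0+0+0+0+0+0+0+0+0+0+0+0+0+0+0 = 0

0


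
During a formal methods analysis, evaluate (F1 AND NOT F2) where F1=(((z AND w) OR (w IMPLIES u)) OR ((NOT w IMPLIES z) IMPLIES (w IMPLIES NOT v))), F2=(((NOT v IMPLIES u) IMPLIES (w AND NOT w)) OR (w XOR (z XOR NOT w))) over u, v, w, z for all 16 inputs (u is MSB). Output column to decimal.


F1 = (((z AND w) OR (w IMPLIES u)) OR ((NOT w IMPLIES z) IMPLIES (w IMPLIES NOT v)))
F2 = (((NOT v IMPLIES u) IMPLIES (w AND NOT w)) OR (w XOR (z XOR NOT w)))
Counterexample to F1=>F2 is where F1=1 and F2=0.
Evaluate each row (bits = u,v,w,z, MSB first):
  row 0 [0000]: F1=1 F2=1 -> F1&~F2 -> 0
  row 1 [0001]: F1=1 F2=1 -> F1&~F2 -> 0
  row 2 [0010]: F1=1 F2=1 -> F1&~F2 -> 0
  row 3 [0011]: F1=1 F2=1 -> F1&~F2 -> 0
  row 4 [0100]: F1=1 F2=1 -> F1&~F2 -> 0
  row 5 [0101]: F1=1 F2=0 -> F1&~F2 -> 1
  row 6 [0110]: F1=0 F2=1 -> F1&~F2 -> 0
  row 7 [0111]: F1=1 F2=0 -> F1&~F2 -> 1
  row 8 [1000]: F1=1 F2=1 -> F1&~F2 -> 0
  row 9 [1001]: F1=1 F2=0 -> F1&~F2 -> 1
  row 10 [1010]: F1=1 F2=1 -> F1&~F2 -> 0
  row 11 [1011]: F1=1 F2=0 -> F1&~F2 -> 1
  row 12 [1100]: F1=1 F2=1 -> F1&~F2 -> 0
  row 13 [1101]: F1=1 F2=0 -> F1&~F2 -> 1
  row 14 [1110]: F1=1 F2=1 -> F1&~F2 -> 0
  row 15 [1111]: F1=1 F2=0 -> F1&~F2 -> 1
Full result column, 4 rows per line (u,v fixed per line; w,z runs 00..11 left to right):
  rows 0-3 [u,v=00]: 0000  = hex 0
  rows 4-7 [u,v=01]: 0101  = hex 5
  rows 8-11 [u,v=10]: 0101  = hex 5
  rows 12-15 [u,v=11]: 0101  = hex 5
Counterexample vector (row 0 .. row 15) = 0000010101010101
Output column grouped in 4s = 0000 0101 0101 0101 = 0x0555
Convert to decimal digit by digit (value = value*16 + digit):
  0 -> 0
  0*16 + 5 = 5
  5*16 + 5 = 85
  85*16 + 5 = 1365
Decimal = 1365

1365


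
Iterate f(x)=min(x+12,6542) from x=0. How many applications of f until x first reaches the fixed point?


Step 1: x=0, cap=6542, increment=12
Step 2: x grows by 12 each step until capped at 6542; fixed point is x=6542
Step 3: iterations = ceil(6542/12) = 546

546


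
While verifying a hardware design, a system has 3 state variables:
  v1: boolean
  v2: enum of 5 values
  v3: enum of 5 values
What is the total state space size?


State space = product of domain sizes of all variables.
Domain sizes:
  v1 (boolean): 2
  v2 (enum of 5 values): 5
  v3 (enum of 5 values): 5
Product = 2 * 5 * 5 = 50

50


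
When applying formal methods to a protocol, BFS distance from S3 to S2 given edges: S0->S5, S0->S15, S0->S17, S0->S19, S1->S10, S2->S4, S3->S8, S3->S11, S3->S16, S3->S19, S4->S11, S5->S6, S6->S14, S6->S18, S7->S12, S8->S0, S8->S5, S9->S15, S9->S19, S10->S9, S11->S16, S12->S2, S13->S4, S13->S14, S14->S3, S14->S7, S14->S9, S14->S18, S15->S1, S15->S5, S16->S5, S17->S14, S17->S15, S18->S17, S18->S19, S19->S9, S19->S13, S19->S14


BFS layer-by-layer from S3:
  dist 0: {S3}
  dist 1: {S8, S11, S16, S19}
  dist 2: {S0, S5, S9, S13, S14}
  dist 3: {S4, S6, S7, S15, S17, S18}
  dist 4: {S1, S12}
  dist 5: {S2, S10}
  -> S2 reached at distance 5
Shortest path length = 5

5


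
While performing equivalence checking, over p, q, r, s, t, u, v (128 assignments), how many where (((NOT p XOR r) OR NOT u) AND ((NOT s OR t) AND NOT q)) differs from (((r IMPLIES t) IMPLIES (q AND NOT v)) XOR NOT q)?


F1 = (((NOT p XOR r) OR NOT u) AND ((NOT s OR t) AND NOT q))
F2 = (((r IMPLIES t) IMPLIES (q AND NOT v)) XOR NOT q)
Evaluate both on each of 128 rows (bits = p,q,r,s,t,u,v):
  row 0 [0000000]: F1=1 F2=1 -> 0
  row 1 [0000001]: F1=1 F2=1 -> 0
  row 2 [0000010]: F1=1 F2=1 -> 0
  row 3 [0000011]: F1=1 F2=1 -> 0
  row 4 [0000100]: F1=1 F2=1 -> 0
  (every remaining row is evaluated the same way; all 128 results are listed next)
Full result column, 8 rows per line (p,q,r,s fixed per line; t,u,v runs 000..111 left to right):
  rows 0-7 [p,q,r,s=0000]: 00000000  (ones: 0)
  rows 8-15 [p,q,r,s=0001]: 11110000  (ones: 4)
  rows 16-23 [p,q,r,s=0010]: 11000011  (ones: 4)
  rows 24-31 [p,q,r,s=0011]: 00000011  (ones: 2)
  rows 32-39 [p,q,r,s=0100]: 10101010  (ones: 4)
  rows 40-47 [p,q,r,s=0101]: 10101010  (ones: 4)
  rows 48-55 [p,q,r,s=0110]: 11111010  (ones: 6)
  rows 56-63 [p,q,r,s=0111]: 11111010  (ones: 6)
  rows 64-71 [p,q,r,s=1000]: 00110011  (ones: 4)
  rows 72-79 [p,q,r,s=1001]: 11110011  (ones: 6)
  rows 80-87 [p,q,r,s=1010]: 11110000  (ones: 4)
  rows 88-95 [p,q,r,s=1011]: 00000000  (ones: 0)
  rows 96-103 [p,q,r,s=1100]: 10101010  (ones: 4)
  rows 104-111 [p,q,r,s=1101]: 10101010  (ones: 4)
  rows 112-119 [p,q,r,s=1110]: 11111010  (ones: 6)
  rows 120-127 [p,q,r,s=1111]: 11111010  (ones: 6)
Disagreements = 0+4+4+2+4+4+6+6+4+6+4+0+4+4+6+6 = 64

64


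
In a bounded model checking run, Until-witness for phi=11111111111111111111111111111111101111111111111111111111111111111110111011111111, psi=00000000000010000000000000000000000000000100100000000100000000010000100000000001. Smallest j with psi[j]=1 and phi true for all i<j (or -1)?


(phi U psi) at 0: need smallest j with psi[j]=1 and phi[i]=1 for all i in [0,j).
Scan from step 0:
  step 0: phi=1, psi=0 -> continue
  step 1: phi=1, psi=0 -> continue
  step 2: phi=1, psi=0 -> continue
  step 3: phi=1, psi=0 -> continue
  step 12: psi=1 and phi held for [0,12) -> witness found
Witness step = 12

12


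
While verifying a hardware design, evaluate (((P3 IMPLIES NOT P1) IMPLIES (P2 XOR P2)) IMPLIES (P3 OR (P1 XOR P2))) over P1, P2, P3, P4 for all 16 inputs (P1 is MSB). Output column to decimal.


Formula: (((P3 IMPLIES NOT P1) IMPLIES (P2 XOR P2)) IMPLIES (P3 OR (P1 XOR P2))) over P1, P2, P3, P4 (16 rows)
Evaluate each row (bits = P1,P2,P3,P4, MSB first):
  row 0 [0000]: (((0 IMPLIES NOT 0) IMPLIES (0 XOR 0)) IMPLIES (0 OR (0 XOR 0))) -> 1
  row 1 [0001]: (((0 IMPLIES NOT 0) IMPLIES (0 XOR 0)) IMPLIES (0 OR (0 XOR 0))) -> 1
  row 2 [0010]: (((1 IMPLIES NOT 0) IMPLIES (0 XOR 0)) IMPLIES (1 OR (0 XOR 0))) -> 1
  row 3 [0011]: (((1 IMPLIES NOT 0) IMPLIES (0 XOR 0)) IMPLIES (1 OR (0 XOR 0))) -> 1
  row 4 [0100]: (((0 IMPLIES NOT 0) IMPLIES (1 XOR 1)) IMPLIES (0 OR (0 XOR 1))) -> 1
  row 5 [0101]: (((0 IMPLIES NOT 0) IMPLIES (1 XOR 1)) IMPLIES (0 OR (0 XOR 1))) -> 1
  row 6 [0110]: (((1 IMPLIES NOT 0) IMPLIES (1 XOR 1)) IMPLIES (1 OR (0 XOR 1))) -> 1
  row 7 [0111]: (((1 IMPLIES NOT 0) IMPLIES (1 XOR 1)) IMPLIES (1 OR (0 XOR 1))) -> 1
  row 8 [1000]: (((0 IMPLIES NOT 1) IMPLIES (0 XOR 0)) IMPLIES (0 OR (1 XOR 0))) -> 1
  row 9 [1001]: (((0 IMPLIES NOT 1) IMPLIES (0 XOR 0)) IMPLIES (0 OR (1 XOR 0))) -> 1
  row 10 [1010]: (((1 IMPLIES NOT 1) IMPLIES (0 XOR 0)) IMPLIES (1 OR (1 XOR 0))) -> 1
  row 11 [1011]: (((1 IMPLIES NOT 1) IMPLIES (0 XOR 0)) IMPLIES (1 OR (1 XOR 0))) -> 1
  row 12 [1100]: (((0 IMPLIES NOT 1) IMPLIES (1 XOR 1)) IMPLIES (0 OR (1 XOR 1))) -> 1
  row 13 [1101]: (((0 IMPLIES NOT 1) IMPLIES (1 XOR 1)) IMPLIES (0 OR (1 XOR 1))) -> 1
  row 14 [1110]: (((1 IMPLIES NOT 1) IMPLIES (1 XOR 1)) IMPLIES (1 OR (1 XOR 1))) -> 1
  row 15 [1111]: (((1 IMPLIES NOT 1) IMPLIES (1 XOR 1)) IMPLIES (1 OR (1 XOR 1))) -> 1
Full result column, 4 rows per line (P1,P2 fixed per line; P3,P4 runs 00..11 left to right):
  rows 0-3 [P1,P2=00]: 1111  = hex F
  rows 4-7 [P1,P2=01]: 1111  = hex F
  rows 8-11 [P1,P2=10]: 1111  = hex F
  rows 12-15 [P1,P2=11]: 1111  = hex F
Output column (row 0 .. row 15) = 1111111111111111
Output column grouped in 4s = 1111 1111 1111 1111 = 0xFFFF
Convert to decimal digit by digit (value = value*16 + digit):
  F -> 15
  15*16 + 15 (F) = 255
  255*16 + 15 (F) = 4095
  4095*16 + 15 (F) = 65535
Decimal = 65535

65535


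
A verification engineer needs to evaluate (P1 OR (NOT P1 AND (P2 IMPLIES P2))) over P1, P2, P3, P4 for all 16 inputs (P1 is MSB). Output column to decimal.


Formula: (P1 OR (NOT P1 AND (P2 IMPLIES P2))) over P1, P2, P3, P4 (16 rows)
Evaluate each row (bits = P1,P2,P3,P4, MSB first):
  row 0 [0000]: (0 OR (NOT 0 AND (0 IMPLIES 0))) -> 1
  row 1 [0001]: (0 OR (NOT 0 AND (0 IMPLIES 0))) -> 1
  row 2 [0010]: (0 OR (NOT 0 AND (0 IMPLIES 0))) -> 1
  row 3 [0011]: (0 OR (NOT 0 AND (0 IMPLIES 0))) -> 1
  row 4 [0100]: (0 OR (NOT 0 AND (1 IMPLIES 1))) -> 1
  row 5 [0101]: (0 OR (NOT 0 AND (1 IMPLIES 1))) -> 1
  row 6 [0110]: (0 OR (NOT 0 AND (1 IMPLIES 1))) -> 1
  row 7 [0111]: (0 OR (NOT 0 AND (1 IMPLIES 1))) -> 1
  row 8 [1000]: (1 OR (NOT 1 AND (0 IMPLIES 0))) -> 1
  row 9 [1001]: (1 OR (NOT 1 AND (0 IMPLIES 0))) -> 1
  row 10 [1010]: (1 OR (NOT 1 AND (0 IMPLIES 0))) -> 1
  row 11 [1011]: (1 OR (NOT 1 AND (0 IMPLIES 0))) -> 1
  row 12 [1100]: (1 OR (NOT 1 AND (1 IMPLIES 1))) -> 1
  row 13 [1101]: (1 OR (NOT 1 AND (1 IMPLIES 1))) -> 1
  row 14 [1110]: (1 OR (NOT 1 AND (1 IMPLIES 1))) -> 1
  row 15 [1111]: (1 OR (NOT 1 AND (1 IMPLIES 1))) -> 1
Full result column, 4 rows per line (P1,P2 fixed per line; P3,P4 runs 00..11 left to right):
  rows 0-3 [P1,P2=00]: 1111  = hex F
  rows 4-7 [P1,P2=01]: 1111  = hex F
  rows 8-11 [P1,P2=10]: 1111  = hex F
  rows 12-15 [P1,P2=11]: 1111  = hex F
Output column (row 0 .. row 15) = 1111111111111111
Output column grouped in 4s = 1111 1111 1111 1111 = 0xFFFF
Convert to decimal digit by digit (value = value*16 + digit):
  F -> 15
  15*16 + 15 (F) = 255
  255*16 + 15 (F) = 4095
  4095*16 + 15 (F) = 65535
Decimal = 65535

65535


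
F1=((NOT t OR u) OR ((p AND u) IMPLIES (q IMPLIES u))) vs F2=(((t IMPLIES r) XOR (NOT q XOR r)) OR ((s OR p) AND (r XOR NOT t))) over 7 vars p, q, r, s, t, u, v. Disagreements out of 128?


F1 = ((NOT t OR u) OR ((p AND u) IMPLIES (q IMPLIES u)))
F2 = (((t IMPLIES r) XOR (NOT q XOR r)) OR ((s OR p) AND (r XOR NOT t)))
Evaluate both on each of 128 rows (bits = p,q,r,s,t,u,v):
  row 0 [0000000]: F1=1 F2=0 (differ) -> 1
  row 1 [0000001]: F1=1 F2=0 (differ) -> 1
  row 2 [0000010]: F1=1 F2=0 (differ) -> 1
  row 3 [0000011]: F1=1 F2=0 (differ) -> 1
  row 4 [0000100]: F1=1 F2=1 -> 0
  (every remaining row is evaluated the same way; all 128 results are listed next)
Full result column, 8 rows per line (p,q,r,s fixed per line; t,u,v runs 000..111 left to right):
  rows 0-7 [p,q,r,s=0000]: 11110000  (ones: 4)
  rows 8-15 [p,q,r,s=0001]: 00000000  (ones: 0)
  rows 16-23 [p,q,r,s=0010]: 00000000  (ones: 0)
  rows 24-31 [p,q,r,s=0011]: 00000000  (ones: 0)
  rows 32-39 [p,q,r,s=0100]: 00001111  (ones: 4)
  rows 40-47 [p,q,r,s=0101]: 00001111  (ones: 4)
  rows 48-55 [p,q,r,s=0110]: 11111111  (ones: 8)
  rows 56-63 [p,q,r,s=0111]: 11110000  (ones: 4)
  rows 64-71 [p,q,r,s=1000]: 00000000  (ones: 0)
  rows 72-79 [p,q,r,s=1001]: 00000000  (ones: 0)
  rows 80-87 [p,q,r,s=1010]: 00000000  (ones: 0)
  rows 88-95 [p,q,r,s=1011]: 00000000  (ones: 0)
  rows 96-103 [p,q,r,s=1100]: 00001111  (ones: 4)
  rows 104-111 [p,q,r,s=1101]: 00001111  (ones: 4)
  rows 112-119 [p,q,r,s=1110]: 11110000  (ones: 4)
  rows 120-127 [p,q,r,s=1111]: 11110000  (ones: 4)
Disagreements = 4+0+0+0+4+4+8+4+0+0+0+0+4+4+4+4 = 40

40


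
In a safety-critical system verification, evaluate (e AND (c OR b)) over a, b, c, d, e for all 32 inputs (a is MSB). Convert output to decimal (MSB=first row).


Formula: (e AND (c OR b)) over a, b, c, d, e (32 rows)
Evaluate each row (bits = a,b,c,d,e, MSB first):
  row 0 [00000]: (0 AND (0 OR 0)) -> 0
  row 1 [00001]: (1 AND (0 OR 0)) -> 0
  row 2 [00010]: (0 AND (0 OR 0)) -> 0
  row 3 [00011]: (1 AND (0 OR 0)) -> 0
  row 4 [00100]: (0 AND (1 OR 0)) -> 0
  row 5 [00101]: (1 AND (1 OR 0)) -> 1
  row 6 [00110]: (0 AND (1 OR 0)) -> 0
  row 7 [00111]: (1 AND (1 OR 0)) -> 1
  row 8 [01000]: (0 AND (0 OR 1)) -> 0
  row 9 [01001]: (1 AND (0 OR 1)) -> 1
  row 10 [01010]: (0 AND (0 OR 1)) -> 0
  row 11 [01011]: (1 AND (0 OR 1)) -> 1
  row 12 [01100]: (0 AND (1 OR 1)) -> 0
  row 13 [01101]: (1 AND (1 OR 1)) -> 1
  row 14 [01110]: (0 AND (1 OR 1)) -> 0
  row 15 [01111]: (1 AND (1 OR 1)) -> 1
  row 16 [10000]: (0 AND (0 OR 0)) -> 0
  row 17 [10001]: (1 AND (0 OR 0)) -> 0
  row 18 [10010]: (0 AND (0 OR 0)) -> 0
  row 19 [10011]: (1 AND (0 OR 0)) -> 0
  row 20 [10100]: (0 AND (1 OR 0)) -> 0
  row 21 [10101]: (1 AND (1 OR 0)) -> 1
  row 22 [10110]: (0 AND (1 OR 0)) -> 0
  row 23 [10111]: (1 AND (1 OR 0)) -> 1
  row 24 [11000]: (0 AND (0 OR 1)) -> 0
  row 25 [11001]: (1 AND (0 OR 1)) -> 1
  row 26 [11010]: (0 AND (0 OR 1)) -> 0
  row 27 [11011]: (1 AND (0 OR 1)) -> 1
  row 28 [11100]: (0 AND (1 OR 1)) -> 0
  row 29 [11101]: (1 AND (1 OR 1)) -> 1
  row 30 [11110]: (0 AND (1 OR 1)) -> 0
  row 31 [11111]: (1 AND (1 OR 1)) -> 1
Full result column, 4 rows per line (a,b,c fixed per line; d,e runs 00..11 left to right):
  rows 0-3 [a,b,c=000]: 0000  = hex 0
  rows 4-7 [a,b,c=001]: 0101  = hex 5
  rows 8-11 [a,b,c=010]: 0101  = hex 5
  rows 12-15 [a,b,c=011]: 0101  = hex 5
  rows 16-19 [a,b,c=100]: 0000  = hex 0
  rows 20-23 [a,b,c=101]: 0101  = hex 5
  rows 24-27 [a,b,c=110]: 0101  = hex 5
  rows 28-31 [a,b,c=111]: 0101  = hex 5
Output column (row 0 .. row 31) = 00000101010101010000010101010101
Output column grouped in 4s = 0000 0101 0101 0101 0000 0101 0101 0101 = 0x05550555
Convert to decimal digit by digit (value = value*16 + digit):
  0 -> 0
  0*16 + 5 = 5
  5*16 + 5 = 85
  85*16 + 5 = 1365
  1365*16 + 0 = 21840
  21840*16 + 5 = 349445
  349445*16 + 5 = 5591125
  5591125*16 + 5 = 89458005
Decimal = 89458005

89458005


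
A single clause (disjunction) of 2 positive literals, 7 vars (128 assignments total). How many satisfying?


Step 1: Total=2^7=128
Step 2: Unsat when all 2 false: 2^5=32
Step 3: Sat=128-32=96

96


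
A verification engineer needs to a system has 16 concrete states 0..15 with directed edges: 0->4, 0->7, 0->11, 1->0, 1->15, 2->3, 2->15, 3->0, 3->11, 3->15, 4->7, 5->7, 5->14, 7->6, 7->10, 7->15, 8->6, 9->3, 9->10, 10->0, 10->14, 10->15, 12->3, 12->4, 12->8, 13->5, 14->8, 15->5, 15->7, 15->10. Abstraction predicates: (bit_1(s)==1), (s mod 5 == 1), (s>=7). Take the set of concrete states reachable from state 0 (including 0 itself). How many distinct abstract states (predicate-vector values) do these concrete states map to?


BFS from 0:
Concrete reachable: {0, 4, 5, 6, 7, 8, 10, 11, 14, 15}
Abstract via predicates (bit_1(s)==1), (s mod 5 == 1), (s>=7):
  (0,0,0) <- {0, 4, 5}
  (0,0,1) <- {8}
  (1,0,1) <- {7, 10, 14, 15}
  (1,1,0) <- {6}
  (1,1,1) <- {11}
Distinct abstract states = 5

5


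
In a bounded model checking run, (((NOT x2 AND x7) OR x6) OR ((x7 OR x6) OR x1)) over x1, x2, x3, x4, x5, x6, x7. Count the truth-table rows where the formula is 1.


Formula: (((NOT x2 AND x7) OR x6) OR ((x7 OR x6) OR x1)) over 7 vars (128 rows)
Evaluate each row (x1, x2, x3, x4, x5, x6, x7 as bits, MSB first):
  row 0 [0000000]: (((NOT 0 AND 0) OR 0) OR ((0 OR 0) OR 0)) -> 0
  row 1 [0000001]: (((NOT 0 AND 1) OR 0) OR ((1 OR 0) OR 0)) -> 1
  row 2 [0000010]: (((NOT 0 AND 0) OR 1) OR ((0 OR 1) OR 0)) -> 1
  row 3 [0000011]: (((NOT 0 AND 1) OR 1) OR ((1 OR 1) OR 0)) -> 1
  row 4 [0000100]: (((NOT 0 AND 0) OR 0) OR ((0 OR 0) OR 0)) -> 0
  (every remaining row is evaluated the same way; all 128 results are listed next)
Full result column, 8 rows per line (x1,x2,x3,x4 fixed per line; x5,x6,x7 runs 000..111 left to right):
  rows 0-7 [x1,x2,x3,x4=0000]: 01110111  (ones: 6)
  rows 8-15 [x1,x2,x3,x4=0001]: 01110111  (ones: 6)
  rows 16-23 [x1,x2,x3,x4=0010]: 01110111  (ones: 6)
  rows 24-31 [x1,x2,x3,x4=0011]: 01110111  (ones: 6)
  rows 32-39 [x1,x2,x3,x4=0100]: 01110111  (ones: 6)
  rows 40-47 [x1,x2,x3,x4=0101]: 01110111  (ones: 6)
  rows 48-55 [x1,x2,x3,x4=0110]: 01110111  (ones: 6)
  rows 56-63 [x1,x2,x3,x4=0111]: 01110111  (ones: 6)
  rows 64-71 [x1,x2,x3,x4=1000]: 11111111  (ones: 8)
  rows 72-79 [x1,x2,x3,x4=1001]: 11111111  (ones: 8)
  rows 80-87 [x1,x2,x3,x4=1010]: 11111111  (ones: 8)
  rows 88-95 [x1,x2,x3,x4=1011]: 11111111  (ones: 8)
  rows 96-103 [x1,x2,x3,x4=1100]: 11111111  (ones: 8)
  rows 104-111 [x1,x2,x3,x4=1101]: 11111111  (ones: 8)
  rows 112-119 [x1,x2,x3,x4=1110]: 11111111  (ones: 8)
  rows 120-127 [x1,x2,x3,x4=1111]: 11111111  (ones: 8)
Count of 1-rows = 6+6+6+6+6+6+6+6+8+8+8+8+8+8+8+8 = 112

112


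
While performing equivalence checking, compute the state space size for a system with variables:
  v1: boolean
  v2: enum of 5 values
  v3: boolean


State space = product of domain sizes of all variables.
Domain sizes:
  v1 (boolean): 2
  v2 (enum of 5 values): 5
  v3 (boolean): 2
Product = 2 * 5 * 2 = 20

20


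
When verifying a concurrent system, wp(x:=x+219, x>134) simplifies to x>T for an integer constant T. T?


Formula: wp(x:=E, P) = P[E/x] (substitute E for x in postcondition)
Step 1: Postcondition: x>134
Step 2: Substitute x+219 for x: x+219>134
Step 3: Solve for x: x > 134-219 = -85

-85


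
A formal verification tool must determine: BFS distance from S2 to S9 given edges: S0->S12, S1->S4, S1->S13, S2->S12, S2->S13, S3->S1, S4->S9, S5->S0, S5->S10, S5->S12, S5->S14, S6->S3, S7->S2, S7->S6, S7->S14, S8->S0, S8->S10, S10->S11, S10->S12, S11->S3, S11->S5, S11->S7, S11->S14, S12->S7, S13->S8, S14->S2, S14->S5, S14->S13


BFS layer-by-layer from S2:
  dist 0: {S2}
  dist 1: {S12, S13}
  dist 2: {S7, S8}
  dist 3: {S0, S6, S10, S14}
  dist 4: {S3, S5, S11}
  dist 5: {S1}
  dist 6: {S4}
  dist 7: {S9}
  -> S9 reached at distance 7
Shortest path length = 7

7


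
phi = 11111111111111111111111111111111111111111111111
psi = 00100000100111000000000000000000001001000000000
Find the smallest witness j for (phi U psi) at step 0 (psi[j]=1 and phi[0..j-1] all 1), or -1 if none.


(phi U psi) at 0: need smallest j with psi[j]=1 and phi[i]=1 for all i in [0,j).
Scan from step 0:
  step 0: phi=1, psi=0 -> continue
  step 1: phi=1, psi=0 -> continue
  step 2: psi=1 and phi held for [0,2) -> witness found
Witness step = 2

2


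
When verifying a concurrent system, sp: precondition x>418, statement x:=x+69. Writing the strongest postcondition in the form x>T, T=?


Formula: sp(P, x:=E) = exists old_x. (x = E[old_x/x]) AND P[old_x/x] (old_x is the value of x before the assignment; eliminate old_x by solving x = E[old_x/x] for old_x)
Step 1: Precondition P: x>418, i.e. old_x > 418
Step 2: Assignment gives x = old_x + 69, so old_x = x - 69
Step 3: Substitute into P: x - 69 > 418
Step 4: Simplify: x > 418+69 = 487

487


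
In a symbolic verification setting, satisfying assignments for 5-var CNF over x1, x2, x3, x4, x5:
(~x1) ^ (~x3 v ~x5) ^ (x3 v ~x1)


CNF with 3 clauses over 5 vars (32 assignments).
An assignment satisfies CNF iff every clause has >=1 true literal.
Check each row (bits = x1,x2,x3,x4,x5; clause T/F shown):
  row 0 [00000]: clauses=TTT -> 1
  row 1 [00001]: clauses=TTT -> 1
  row 2 [00010]: clauses=TTT -> 1
  row 3 [00011]: clauses=TTT -> 1
  row 4 [00100]: clauses=TTT -> 1
  row 5 [00101]: clauses=TFT -> 0
  row 6 [00110]: clauses=TTT -> 1
  row 7 [00111]: clauses=TFT -> 0
  row 8 [01000]: clauses=TTT -> 1
  row 9 [01001]: clauses=TTT -> 1
  row 10 [01010]: clauses=TTT -> 1
  row 11 [01011]: clauses=TTT -> 1
  row 12 [01100]: clauses=TTT -> 1
  row 13 [01101]: clauses=TFT -> 0
  row 14 [01110]: clauses=TTT -> 1
  row 15 [01111]: clauses=TFT -> 0
  row 16 [10000]: clauses=FTF -> 0
  row 17 [10001]: clauses=FTF -> 0
  row 18 [10010]: clauses=FTF -> 0
  row 19 [10011]: clauses=FTF -> 0
  row 20 [10100]: clauses=FTT -> 0
  row 21 [10101]: clauses=FFT -> 0
  row 22 [10110]: clauses=FTT -> 0
  row 23 [10111]: clauses=FFT -> 0
  row 24 [11000]: clauses=FTF -> 0
  row 25 [11001]: clauses=FTF -> 0
  row 26 [11010]: clauses=FTF -> 0
  row 27 [11011]: clauses=FTF -> 0
  row 28 [11100]: clauses=FTT -> 0
  row 29 [11101]: clauses=FFT -> 0
  row 30 [11110]: clauses=FTT -> 0
  row 31 [11111]: clauses=FFT -> 0
Full result column, 8 rows per line (x1,x2 fixed per line; x3,x4,x5 runs 000..111 left to right):
  rows 0-7 [x1,x2=00]: 11111010  (ones: 6)
  rows 8-15 [x1,x2=01]: 11111010  (ones: 6)
  rows 16-23 [x1,x2=10]: 00000000  (ones: 0)
  rows 24-31 [x1,x2=11]: 00000000  (ones: 0)
Satisfying assignments = 6+6+0+0 = 12

12


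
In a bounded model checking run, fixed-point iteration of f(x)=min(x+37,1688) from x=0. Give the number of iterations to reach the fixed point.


Step 1: x=0, cap=1688, increment=37
Step 2: x grows by 37 each step until capped at 1688; fixed point is x=1688
Step 3: iterations = ceil(1688/37) = 46

46


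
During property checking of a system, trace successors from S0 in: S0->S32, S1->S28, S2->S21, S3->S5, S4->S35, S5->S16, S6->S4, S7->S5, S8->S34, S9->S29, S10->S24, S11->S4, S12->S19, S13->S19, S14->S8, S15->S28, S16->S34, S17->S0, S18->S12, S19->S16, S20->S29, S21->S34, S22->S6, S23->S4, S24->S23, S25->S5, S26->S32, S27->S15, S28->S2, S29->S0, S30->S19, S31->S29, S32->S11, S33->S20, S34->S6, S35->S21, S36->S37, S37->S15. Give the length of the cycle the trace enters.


Trace from S0 until a state repeats:
  S0 -> S32 -> S11 -> S4 -> S35 -> S21 -> S34 -> S6 -> S4
S4 first seen at step 3, revisited at step 8.
Cycle length = 8 - 3 = 5

5


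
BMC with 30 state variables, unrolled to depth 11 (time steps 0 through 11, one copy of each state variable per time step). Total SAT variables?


BMC unrolls to depth k, creating one copy of each state var for steps 0..k.
Step count = 11 + 1 = 12 (steps 0 through 11)
Vars per step = 30
Total = 30 * 12 = 360

360


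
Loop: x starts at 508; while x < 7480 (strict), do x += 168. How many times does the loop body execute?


Step 1: x goes from 508 toward 7480 by 168; the body runs while x<7480, so iterations = ceil((bound-start)/step)
Step 2: Distance=6972
Step 3: ceil(6972/168)=42

42


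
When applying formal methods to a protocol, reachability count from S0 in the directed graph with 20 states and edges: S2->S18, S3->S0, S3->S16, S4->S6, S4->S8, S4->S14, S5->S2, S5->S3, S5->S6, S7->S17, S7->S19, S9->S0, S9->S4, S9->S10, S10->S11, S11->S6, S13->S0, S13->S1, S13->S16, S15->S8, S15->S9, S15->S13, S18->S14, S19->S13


BFS from S0:
  layer 0: {S0}
Reachable set: {S0}
Count = 1

1


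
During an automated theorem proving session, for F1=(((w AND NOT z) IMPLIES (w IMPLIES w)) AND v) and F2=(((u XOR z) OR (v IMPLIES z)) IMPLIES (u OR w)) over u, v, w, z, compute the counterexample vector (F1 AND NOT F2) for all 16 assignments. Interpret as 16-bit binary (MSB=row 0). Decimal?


F1 = (((w AND NOT z) IMPLIES (w IMPLIES w)) AND v)
F2 = (((u XOR z) OR (v IMPLIES z)) IMPLIES (u OR w))
Counterexample to F1=>F2 is where F1=1 and F2=0.
Evaluate each row (bits = u,v,w,z, MSB first):
  row 0 [0000]: F1=0 F2=0 -> F1&~F2 -> 0
  row 1 [0001]: F1=0 F2=0 -> F1&~F2 -> 0
  row 2 [0010]: F1=0 F2=1 -> F1&~F2 -> 0
  row 3 [0011]: F1=0 F2=1 -> F1&~F2 -> 0
  row 4 [0100]: F1=1 F2=1 -> F1&~F2 -> 0
  row 5 [0101]: F1=1 F2=0 -> F1&~F2 -> 1
  row 6 [0110]: F1=1 F2=1 -> F1&~F2 -> 0
  row 7 [0111]: F1=1 F2=1 -> F1&~F2 -> 0
  row 8 [1000]: F1=0 F2=1 -> F1&~F2 -> 0
  row 9 [1001]: F1=0 F2=1 -> F1&~F2 -> 0
  row 10 [1010]: F1=0 F2=1 -> F1&~F2 -> 0
  row 11 [1011]: F1=0 F2=1 -> F1&~F2 -> 0
  row 12 [1100]: F1=1 F2=1 -> F1&~F2 -> 0
  row 13 [1101]: F1=1 F2=1 -> F1&~F2 -> 0
  row 14 [1110]: F1=1 F2=1 -> F1&~F2 -> 0
  row 15 [1111]: F1=1 F2=1 -> F1&~F2 -> 0
Full result column, 4 rows per line (u,v fixed per line; w,z runs 00..11 left to right):
  rows 0-3 [u,v=00]: 0000  = hex 0
  rows 4-7 [u,v=01]: 0100  = hex 4
  rows 8-11 [u,v=10]: 0000  = hex 0
  rows 12-15 [u,v=11]: 0000  = hex 0
Counterexample vector (row 0 .. row 15) = 0000010000000000
Output column grouped in 4s = 0000 0100 0000 0000 = 0x0400
Convert to decimal digit by digit (value = value*16 + digit):
  0 -> 0
  0*16 + 4 = 4
  4*16 + 0 = 64
  64*16 + 0 = 1024
Decimal = 1024

1024


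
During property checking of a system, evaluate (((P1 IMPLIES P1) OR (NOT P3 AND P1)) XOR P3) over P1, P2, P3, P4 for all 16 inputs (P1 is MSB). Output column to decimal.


Formula: (((P1 IMPLIES P1) OR (NOT P3 AND P1)) XOR P3) over P1, P2, P3, P4 (16 rows)
Evaluate each row (bits = P1,P2,P3,P4, MSB first):
  row 0 [0000]: (((0 IMPLIES 0) OR (NOT 0 AND 0)) XOR 0) -> 1
  row 1 [0001]: (((0 IMPLIES 0) OR (NOT 0 AND 0)) XOR 0) -> 1
  row 2 [0010]: (((0 IMPLIES 0) OR (NOT 1 AND 0)) XOR 1) -> 0
  row 3 [0011]: (((0 IMPLIES 0) OR (NOT 1 AND 0)) XOR 1) -> 0
  row 4 [0100]: (((0 IMPLIES 0) OR (NOT 0 AND 0)) XOR 0) -> 1
  row 5 [0101]: (((0 IMPLIES 0) OR (NOT 0 AND 0)) XOR 0) -> 1
  row 6 [0110]: (((0 IMPLIES 0) OR (NOT 1 AND 0)) XOR 1) -> 0
  row 7 [0111]: (((0 IMPLIES 0) OR (NOT 1 AND 0)) XOR 1) -> 0
  row 8 [1000]: (((1 IMPLIES 1) OR (NOT 0 AND 1)) XOR 0) -> 1
  row 9 [1001]: (((1 IMPLIES 1) OR (NOT 0 AND 1)) XOR 0) -> 1
  row 10 [1010]: (((1 IMPLIES 1) OR (NOT 1 AND 1)) XOR 1) -> 0
  row 11 [1011]: (((1 IMPLIES 1) OR (NOT 1 AND 1)) XOR 1) -> 0
  row 12 [1100]: (((1 IMPLIES 1) OR (NOT 0 AND 1)) XOR 0) -> 1
  row 13 [1101]: (((1 IMPLIES 1) OR (NOT 0 AND 1)) XOR 0) -> 1
  row 14 [1110]: (((1 IMPLIES 1) OR (NOT 1 AND 1)) XOR 1) -> 0
  row 15 [1111]: (((1 IMPLIES 1) OR (NOT 1 AND 1)) XOR 1) -> 0
Full result column, 4 rows per line (P1,P2 fixed per line; P3,P4 runs 00..11 left to right):
  rows 0-3 [P1,P2=00]: 1100  = hex C
  rows 4-7 [P1,P2=01]: 1100  = hex C
  rows 8-11 [P1,P2=10]: 1100  = hex C
  rows 12-15 [P1,P2=11]: 1100  = hex C
Output column (row 0 .. row 15) = 1100110011001100
Output column grouped in 4s = 1100 1100 1100 1100 = 0xCCCC
Convert to decimal digit by digit (value = value*16 + digit):
  C -> 12
  12*16 + 12 (C) = 204
  204*16 + 12 (C) = 3276
  3276*16 + 12 (C) = 52428
Decimal = 52428

52428


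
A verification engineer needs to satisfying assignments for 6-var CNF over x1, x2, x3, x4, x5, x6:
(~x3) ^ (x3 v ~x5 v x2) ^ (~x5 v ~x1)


CNF with 3 clauses over 6 vars (64 assignments).
An assignment satisfies CNF iff every clause has >=1 true literal.
Check each row (bits = x1,x2,x3,x4,x5,x6; clause T/F shown):
  row 0 [000000]: clauses=TTT -> 1
  row 1 [000001]: clauses=TTT -> 1
  row 2 [000010]: clauses=TFT -> 0
  row 3 [000011]: clauses=TFT -> 0
  row 4 [000100]: clauses=TTT -> 1
  (every remaining row is evaluated the same way; all 64 results are listed next)
Full result column, 8 rows per line (x1,x2,x3 fixed per line; x4,x5,x6 runs 000..111 left to right):
  rows 0-7 [x1,x2,x3=000]: 11001100  (ones: 4)
  rows 8-15 [x1,x2,x3=001]: 00000000  (ones: 0)
  rows 16-23 [x1,x2,x3=010]: 11111111  (ones: 8)
  rows 24-31 [x1,x2,x3=011]: 00000000  (ones: 0)
  rows 32-39 [x1,x2,x3=100]: 11001100  (ones: 4)
  rows 40-47 [x1,x2,x3=101]: 00000000  (ones: 0)
  rows 48-55 [x1,x2,x3=110]: 11001100  (ones: 4)
  rows 56-63 [x1,x2,x3=111]: 00000000  (ones: 0)
Satisfying assignments = 4+0+8+0+4+0+4+0 = 20

20


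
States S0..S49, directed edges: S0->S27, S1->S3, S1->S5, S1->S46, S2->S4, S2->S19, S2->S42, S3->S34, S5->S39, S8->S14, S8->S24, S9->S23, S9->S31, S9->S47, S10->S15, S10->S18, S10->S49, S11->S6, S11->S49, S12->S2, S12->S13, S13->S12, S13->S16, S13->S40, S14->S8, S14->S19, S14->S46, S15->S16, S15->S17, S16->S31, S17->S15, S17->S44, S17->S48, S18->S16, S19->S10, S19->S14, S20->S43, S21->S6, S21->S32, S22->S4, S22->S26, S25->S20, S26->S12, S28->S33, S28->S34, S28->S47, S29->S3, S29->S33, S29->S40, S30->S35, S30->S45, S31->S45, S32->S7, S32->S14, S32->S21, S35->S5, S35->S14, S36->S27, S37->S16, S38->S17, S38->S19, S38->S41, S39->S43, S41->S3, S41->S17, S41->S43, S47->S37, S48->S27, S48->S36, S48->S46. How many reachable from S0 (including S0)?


BFS from S0:
  layer 0: {S0}
  layer 1: {S27}
Reachable set: {S0, S27}
Count = 2

2


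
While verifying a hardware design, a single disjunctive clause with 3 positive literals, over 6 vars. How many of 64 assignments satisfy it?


Step 1: Total=2^6=64
Step 2: Unsat when all 3 false: 2^3=8
Step 3: Sat=64-8=56

56


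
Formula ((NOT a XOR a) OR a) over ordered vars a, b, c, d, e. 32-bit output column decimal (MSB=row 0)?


Formula: ((NOT a XOR a) OR a) over a, b, c, d, e (32 rows)
Evaluate each row (bits = a,b,c,d,e, MSB first):
  row 0 [00000]: ((NOT 0 XOR 0) OR 0) -> 1
  row 1 [00001]: ((NOT 0 XOR 0) OR 0) -> 1
  row 2 [00010]: ((NOT 0 XOR 0) OR 0) -> 1
  row 3 [00011]: ((NOT 0 XOR 0) OR 0) -> 1
  row 4 [00100]: ((NOT 0 XOR 0) OR 0) -> 1
  row 5 [00101]: ((NOT 0 XOR 0) OR 0) -> 1
  row 6 [00110]: ((NOT 0 XOR 0) OR 0) -> 1
  row 7 [00111]: ((NOT 0 XOR 0) OR 0) -> 1
  row 8 [01000]: ((NOT 0 XOR 0) OR 0) -> 1
  row 9 [01001]: ((NOT 0 XOR 0) OR 0) -> 1
  row 10 [01010]: ((NOT 0 XOR 0) OR 0) -> 1
  row 11 [01011]: ((NOT 0 XOR 0) OR 0) -> 1
  row 12 [01100]: ((NOT 0 XOR 0) OR 0) -> 1
  row 13 [01101]: ((NOT 0 XOR 0) OR 0) -> 1
  row 14 [01110]: ((NOT 0 XOR 0) OR 0) -> 1
  row 15 [01111]: ((NOT 0 XOR 0) OR 0) -> 1
  row 16 [10000]: ((NOT 1 XOR 1) OR 1) -> 1
  row 17 [10001]: ((NOT 1 XOR 1) OR 1) -> 1
  row 18 [10010]: ((NOT 1 XOR 1) OR 1) -> 1
  row 19 [10011]: ((NOT 1 XOR 1) OR 1) -> 1
  row 20 [10100]: ((NOT 1 XOR 1) OR 1) -> 1
  row 21 [10101]: ((NOT 1 XOR 1) OR 1) -> 1
  row 22 [10110]: ((NOT 1 XOR 1) OR 1) -> 1
  row 23 [10111]: ((NOT 1 XOR 1) OR 1) -> 1
  row 24 [11000]: ((NOT 1 XOR 1) OR 1) -> 1
  row 25 [11001]: ((NOT 1 XOR 1) OR 1) -> 1
  row 26 [11010]: ((NOT 1 XOR 1) OR 1) -> 1
  row 27 [11011]: ((NOT 1 XOR 1) OR 1) -> 1
  row 28 [11100]: ((NOT 1 XOR 1) OR 1) -> 1
  row 29 [11101]: ((NOT 1 XOR 1) OR 1) -> 1
  row 30 [11110]: ((NOT 1 XOR 1) OR 1) -> 1
  row 31 [11111]: ((NOT 1 XOR 1) OR 1) -> 1
Full result column, 4 rows per line (a,b,c fixed per line; d,e runs 00..11 left to right):
  rows 0-3 [a,b,c=000]: 1111  = hex F
  rows 4-7 [a,b,c=001]: 1111  = hex F
  rows 8-11 [a,b,c=010]: 1111  = hex F
  rows 12-15 [a,b,c=011]: 1111  = hex F
  rows 16-19 [a,b,c=100]: 1111  = hex F
  rows 20-23 [a,b,c=101]: 1111  = hex F
  rows 24-27 [a,b,c=110]: 1111  = hex F
  rows 28-31 [a,b,c=111]: 1111  = hex F
Output column (row 0 .. row 31) = 11111111111111111111111111111111
Output column grouped in 4s = 1111 1111 1111 1111 1111 1111 1111 1111 = 0xFFFFFFFF
Convert to decimal digit by digit (value = value*16 + digit):
  F -> 15
  15*16 + 15 (F) = 255
  255*16 + 15 (F) = 4095
  4095*16 + 15 (F) = 65535
  65535*16 + 15 (F) = 1048575
  1048575*16 + 15 (F) = 16777215
  16777215*16 + 15 (F) = 268435455
  268435455*16 + 15 (F) = 4294967295
Decimal = 4294967295

4294967295


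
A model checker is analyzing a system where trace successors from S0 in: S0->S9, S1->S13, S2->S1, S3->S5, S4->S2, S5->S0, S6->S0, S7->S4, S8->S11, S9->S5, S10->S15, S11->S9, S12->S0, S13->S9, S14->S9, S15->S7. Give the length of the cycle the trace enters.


Trace from S0 until a state repeats:
  S0 -> S9 -> S5 -> S0
S0 first seen at step 0, revisited at step 3.
Cycle length = 3 - 0 = 3

3


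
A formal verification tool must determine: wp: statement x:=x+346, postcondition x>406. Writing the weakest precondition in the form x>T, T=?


Formula: wp(x:=E, P) = P[E/x] (substitute E for x in postcondition)
Step 1: Postcondition: x>406
Step 2: Substitute x+346 for x: x+346>406
Step 3: Solve for x: x > 406-346 = 60

60


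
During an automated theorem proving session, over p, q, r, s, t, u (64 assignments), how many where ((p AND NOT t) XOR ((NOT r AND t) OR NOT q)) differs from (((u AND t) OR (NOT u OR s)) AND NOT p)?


F1 = ((p AND NOT t) XOR ((NOT r AND t) OR NOT q))
F2 = (((u AND t) OR (NOT u OR s)) AND NOT p)
Evaluate both on each of 64 rows (bits = p,q,r,s,t,u):
  row 0 [000000]: F1=1 F2=1 -> 0
  row 1 [000001]: F1=1 F2=0 (differ) -> 1
  row 2 [000010]: F1=1 F2=1 -> 0
  row 3 [000011]: F1=1 F2=1 -> 0
  row 4 [000100]: F1=1 F2=1 -> 0
  (every remaining row is evaluated the same way; all 64 results are listed next)
Full result column, 8 rows per line (p,q,r fixed per line; s,t,u runs 000..111 left to right):
  rows 0-7 [p,q,r=000]: 01000000  (ones: 1)
  rows 8-15 [p,q,r=001]: 01000000  (ones: 1)
  rows 16-23 [p,q,r=010]: 10001100  (ones: 3)
  rows 24-31 [p,q,r=011]: 10111111  (ones: 7)
  rows 32-39 [p,q,r=100]: 00110011  (ones: 4)
  rows 40-47 [p,q,r=101]: 00110011  (ones: 4)
  rows 48-55 [p,q,r=110]: 11111111  (ones: 8)
  rows 56-63 [p,q,r=111]: 11001100  (ones: 4)
Disagreements = 1+1+3+7+4+4+8+4 = 32

32


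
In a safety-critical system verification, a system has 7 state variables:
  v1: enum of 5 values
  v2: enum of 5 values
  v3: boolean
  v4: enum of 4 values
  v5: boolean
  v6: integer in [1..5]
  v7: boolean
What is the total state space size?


State space = product of domain sizes of all variables.
Domain sizes:
  v1 (enum of 5 values): 5
  v2 (enum of 5 values): 5
  v3 (boolean): 2
  v4 (enum of 4 values): 4
  v5 (boolean): 2
  v6 (integer in [1..5]): 5
  v7 (boolean): 2
Product = 5 * 5 * 2 * 4 * 2 * 5 * 2 = 4000

4000


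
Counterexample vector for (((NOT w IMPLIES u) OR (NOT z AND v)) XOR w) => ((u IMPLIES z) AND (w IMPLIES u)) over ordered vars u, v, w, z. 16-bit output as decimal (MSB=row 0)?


F1 = (((NOT w IMPLIES u) OR (NOT z AND v)) XOR w)
F2 = ((u IMPLIES z) AND (w IMPLIES u))
Counterexample to F1=>F2 is where F1=1 and F2=0.
Evaluate each row (bits = u,v,w,z, MSB first):
  row 0 [0000]: F1=0 F2=1 -> F1&~F2 -> 0
  row 1 [0001]: F1=0 F2=1 -> F1&~F2 -> 0
  row 2 [0010]: F1=0 F2=0 -> F1&~F2 -> 0
  row 3 [0011]: F1=0 F2=0 -> F1&~F2 -> 0
  row 4 [0100]: F1=1 F2=1 -> F1&~F2 -> 0
  row 5 [0101]: F1=0 F2=1 -> F1&~F2 -> 0
  row 6 [0110]: F1=0 F2=0 -> F1&~F2 -> 0
  row 7 [0111]: F1=0 F2=0 -> F1&~F2 -> 0
  row 8 [1000]: F1=1 F2=0 -> F1&~F2 -> 1
  row 9 [1001]: F1=1 F2=1 -> F1&~F2 -> 0
  row 10 [1010]: F1=0 F2=0 -> F1&~F2 -> 0
  row 11 [1011]: F1=0 F2=1 -> F1&~F2 -> 0
  row 12 [1100]: F1=1 F2=0 -> F1&~F2 -> 1
  row 13 [1101]: F1=1 F2=1 -> F1&~F2 -> 0
  row 14 [1110]: F1=0 F2=0 -> F1&~F2 -> 0
  row 15 [1111]: F1=0 F2=1 -> F1&~F2 -> 0
Full result column, 4 rows per line (u,v fixed per line; w,z runs 00..11 left to right):
  rows 0-3 [u,v=00]: 0000  = hex 0
  rows 4-7 [u,v=01]: 0000  = hex 0
  rows 8-11 [u,v=10]: 1000  = hex 8
  rows 12-15 [u,v=11]: 1000  = hex 8
Counterexample vector (row 0 .. row 15) = 0000000010001000
Output column grouped in 4s = 0000 0000 1000 1000 = 0x0088
Convert to decimal digit by digit (value = value*16 + digit):
  0 -> 0
  0*16 + 0 = 0
  0*16 + 8 = 8
  8*16 + 8 = 136
Decimal = 136

136


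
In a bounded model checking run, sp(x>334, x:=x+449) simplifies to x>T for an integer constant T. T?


Formula: sp(P, x:=E) = exists old_x. (x = E[old_x/x]) AND P[old_x/x] (old_x is the value of x before the assignment; eliminate old_x by solving x = E[old_x/x] for old_x)
Step 1: Precondition P: x>334, i.e. old_x > 334
Step 2: Assignment gives x = old_x + 449, so old_x = x - 449
Step 3: Substitute into P: x - 449 > 334
Step 4: Simplify: x > 334+449 = 783

783


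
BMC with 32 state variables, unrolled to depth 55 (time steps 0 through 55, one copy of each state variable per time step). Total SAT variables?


BMC unrolls to depth k, creating one copy of each state var for steps 0..k.
Step count = 55 + 1 = 56 (steps 0 through 55)
Vars per step = 32
Total = 32 * 56 = 1792

1792


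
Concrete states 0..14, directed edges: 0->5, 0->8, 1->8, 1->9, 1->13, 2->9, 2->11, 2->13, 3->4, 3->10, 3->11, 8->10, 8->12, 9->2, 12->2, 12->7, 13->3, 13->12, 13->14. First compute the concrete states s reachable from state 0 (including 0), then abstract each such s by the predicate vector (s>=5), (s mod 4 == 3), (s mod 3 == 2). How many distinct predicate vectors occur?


BFS from 0:
Concrete reachable: {0, 2, 3, 4, 5, 7, 8, 9, 10, 11, 12, 13, 14}
Abstract via predicates (s>=5), (s mod 4 == 3), (s mod 3 == 2):
  (0,0,0) <- {0, 4}
  (0,0,1) <- {2}
  (0,1,0) <- {3}
  (1,0,0) <- {9, 10, 12, 13}
  (1,0,1) <- {5, 8, 14}
  (1,1,0) <- {7}
  (1,1,1) <- {11}
Distinct abstract states = 7

7


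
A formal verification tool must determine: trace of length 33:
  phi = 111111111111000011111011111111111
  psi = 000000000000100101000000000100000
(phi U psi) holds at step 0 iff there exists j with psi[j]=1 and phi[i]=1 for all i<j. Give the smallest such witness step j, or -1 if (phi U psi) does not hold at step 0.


(phi U psi) at 0: need smallest j with psi[j]=1 and phi[i]=1 for all i in [0,j).
Scan from step 0:
  step 0: phi=1, psi=0 -> continue
  step 1: phi=1, psi=0 -> continue
  step 2: phi=1, psi=0 -> continue
  step 3: phi=1, psi=0 -> continue
  step 12: psi=1 and phi held for [0,12) -> witness found
Witness step = 12

12


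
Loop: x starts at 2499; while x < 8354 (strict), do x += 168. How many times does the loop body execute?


Step 1: x goes from 2499 toward 8354 by 168; the body runs while x<8354, so iterations = ceil((bound-start)/step)
Step 2: Distance=5855
Step 3: ceil(5855/168)=35

35


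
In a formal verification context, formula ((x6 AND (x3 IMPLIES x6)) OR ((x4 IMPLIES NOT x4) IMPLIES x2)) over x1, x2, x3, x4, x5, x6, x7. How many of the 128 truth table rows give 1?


Formula: ((x6 AND (x3 IMPLIES x6)) OR ((x4 IMPLIES NOT x4) IMPLIES x2)) over 7 vars (128 rows)
Evaluate each row (x1, x2, x3, x4, x5, x6, x7 as bits, MSB first):
  row 0 [0000000]: ((0 AND (0 IMPLIES 0)) OR ((0 IMPLIES NOT 0) IMPLIES 0)) -> 0
  row 1 [0000001]: ((0 AND (0 IMPLIES 0)) OR ((0 IMPLIES NOT 0) IMPLIES 0)) -> 0
  row 2 [0000010]: ((1 AND (0 IMPLIES 1)) OR ((0 IMPLIES NOT 0) IMPLIES 0)) -> 1
  row 3 [0000011]: ((1 AND (0 IMPLIES 1)) OR ((0 IMPLIES NOT 0) IMPLIES 0)) -> 1
  row 4 [0000100]: ((0 AND (0 IMPLIES 0)) OR ((0 IMPLIES NOT 0) IMPLIES 0)) -> 0
  (every remaining row is evaluated the same way; all 128 results are listed next)
Full result column, 8 rows per line (x1,x2,x3,x4 fixed per line; x5,x6,x7 runs 000..111 left to right):
  rows 0-7 [x1,x2,x3,x4=0000]: 00110011  (ones: 4)
  rows 8-15 [x1,x2,x3,x4=0001]: 11111111  (ones: 8)
  rows 16-23 [x1,x2,x3,x4=0010]: 00110011  (ones: 4)
  rows 24-31 [x1,x2,x3,x4=0011]: 11111111  (ones: 8)
  rows 32-39 [x1,x2,x3,x4=0100]: 11111111  (ones: 8)
  rows 40-47 [x1,x2,x3,x4=0101]: 11111111  (ones: 8)
  rows 48-55 [x1,x2,x3,x4=0110]: 11111111  (ones: 8)
  rows 56-63 [x1,x2,x3,x4=0111]: 11111111  (ones: 8)
  rows 64-71 [x1,x2,x3,x4=1000]: 00110011  (ones: 4)
  rows 72-79 [x1,x2,x3,x4=1001]: 11111111  (ones: 8)
  rows 80-87 [x1,x2,x3,x4=1010]: 00110011  (ones: 4)
  rows 88-95 [x1,x2,x3,x4=1011]: 11111111  (ones: 8)
  rows 96-103 [x1,x2,x3,x4=1100]: 11111111  (ones: 8)
  rows 104-111 [x1,x2,x3,x4=1101]: 11111111  (ones: 8)
  rows 112-119 [x1,x2,x3,x4=1110]: 11111111  (ones: 8)
  rows 120-127 [x1,x2,x3,x4=1111]: 11111111  (ones: 8)
Count of 1-rows = 4+8+4+8+8+8+8+8+4+8+4+8+8+8+8+8 = 112

112
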